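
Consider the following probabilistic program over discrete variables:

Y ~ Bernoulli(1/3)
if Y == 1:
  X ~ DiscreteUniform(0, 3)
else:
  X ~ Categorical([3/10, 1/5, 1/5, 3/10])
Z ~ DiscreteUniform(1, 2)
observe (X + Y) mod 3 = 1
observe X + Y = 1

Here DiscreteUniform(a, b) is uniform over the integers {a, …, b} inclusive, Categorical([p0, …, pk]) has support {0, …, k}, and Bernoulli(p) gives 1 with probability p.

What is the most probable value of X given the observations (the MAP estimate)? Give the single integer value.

argmax_v P(X = v | obs) = 1

Enumerate traces; 4 have nonzero weight after conditioning:
  (Y=0, X=1, Z=1) weight 1/15
  (Y=0, X=1, Z=2) weight 1/15
  (Y=1, X=0, Z=1) weight 1/24
  (Y=1, X=0, Z=2) weight 1/24
Group by X:
  weight(X=0) = 1/12
  weight(X=1) = 2/15
Total weight = 1/12 + 2/15 = 13/60
P(X=0 | obs) = 1/12 / 13/60 = 5/13
P(X=1 | obs) = 2/15 / 13/60 = 8/13
argmax = 1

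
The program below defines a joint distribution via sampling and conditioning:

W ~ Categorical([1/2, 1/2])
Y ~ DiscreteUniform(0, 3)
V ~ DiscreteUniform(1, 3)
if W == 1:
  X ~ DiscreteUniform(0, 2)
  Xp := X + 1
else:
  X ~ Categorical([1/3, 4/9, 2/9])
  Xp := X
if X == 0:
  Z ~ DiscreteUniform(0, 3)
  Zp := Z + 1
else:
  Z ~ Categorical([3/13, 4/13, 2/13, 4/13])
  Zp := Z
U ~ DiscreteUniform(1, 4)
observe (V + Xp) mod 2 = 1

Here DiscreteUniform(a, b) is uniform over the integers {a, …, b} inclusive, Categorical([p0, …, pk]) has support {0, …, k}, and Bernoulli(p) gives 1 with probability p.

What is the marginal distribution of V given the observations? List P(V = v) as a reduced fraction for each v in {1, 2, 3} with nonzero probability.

P(V=1) = 4/13, P(V=2) = 5/13, P(V=3) = 4/13

Enumerate traces; 576 have nonzero weight after conditioning:
  (W=0, Y=0, V=1, X=0, Z=0, U=1) weight 1/1152
  (W=0, Y=0, V=1, X=0, Z=0, U=2) weight 1/1152
  (W=0, Y=0, V=1, X=0, Z=0, U=3) weight 1/1152
  (W=0, Y=0, V=1, X=0, Z=0, U=4) weight 1/1152
  (W=0, Y=0, V=1, X=0, Z=1, U=1) weight 1/1152
  (W=0, Y=0, V=1, X=0, Z=1, U=2) weight 1/1152
  (W=0, Y=0, V=1, X=0, Z=1, U=3) weight 1/1152
  (W=0, Y=0, V=1, X=0, Z=1, U=4) weight 1/1152
  (W=0, Y=0, V=2, X=1, Z=0, U=1) weight 1/936
  (W=0, Y=0, V=3, X=0, Z=0, U=1) weight 1/1152
  … 566 more
Group by V:
  weight(V=1) = 4/27
  weight(V=2) = 5/27
  weight(V=3) = 4/27
Total weight = 4/27 + 5/27 + 4/27 = 13/27
P(V=1 | obs) = 4/27 / 13/27 = 4/13
P(V=2 | obs) = 5/27 / 13/27 = 5/13
P(V=3 | obs) = 4/27 / 13/27 = 4/13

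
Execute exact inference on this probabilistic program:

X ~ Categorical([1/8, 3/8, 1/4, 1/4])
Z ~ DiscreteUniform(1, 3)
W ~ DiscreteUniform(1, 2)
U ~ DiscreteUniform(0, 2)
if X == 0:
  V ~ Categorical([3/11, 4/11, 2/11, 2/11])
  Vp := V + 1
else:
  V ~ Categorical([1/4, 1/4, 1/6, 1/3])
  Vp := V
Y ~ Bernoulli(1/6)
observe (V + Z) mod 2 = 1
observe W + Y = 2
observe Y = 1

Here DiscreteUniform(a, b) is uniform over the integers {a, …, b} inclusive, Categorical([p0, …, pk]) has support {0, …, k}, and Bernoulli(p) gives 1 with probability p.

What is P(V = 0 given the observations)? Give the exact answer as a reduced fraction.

P(V = 0 | obs) = 534/1501

Enumerate traces; 72 have nonzero weight after conditioning:
  (X=0, Z=1, W=1, U=0, V=0, Y=1) weight 1/3168
  (X=0, Z=1, W=1, U=0, V=2, Y=1) weight 1/4752
  (X=0, Z=1, W=1, U=1, V=0, Y=1) weight 1/3168
  (X=0, Z=1, W=1, U=1, V=2, Y=1) weight 1/4752
  (X=0, Z=1, W=1, U=2, V=0, Y=1) weight 1/3168
  (X=0, Z=1, W=1, U=2, V=2, Y=1) weight 1/4752
  (X=0, Z=2, W=1, U=0, V=1, Y=1) weight 1/2376
  (X=0, Z=2, W=1, U=0, V=3, Y=1) weight 1/4752
  … 64 more
Group by V:
  weight(V=0) = 89/6336
  weight(V=1) = 31/4224
  weight(V=2) = 89/9504
  weight(V=3) = 83/9504
Total weight = 89/6336 + 31/4224 + 89/9504 + 83/9504 = 1501/38016
P(V=0 | obs) = 89/6336 / 1501/38016 = 534/1501
P(V=1 | obs) = 31/4224 / 1501/38016 = 279/1501
P(V=2 | obs) = 89/9504 / 1501/38016 = 356/1501
P(V=3 | obs) = 83/9504 / 1501/38016 = 332/1501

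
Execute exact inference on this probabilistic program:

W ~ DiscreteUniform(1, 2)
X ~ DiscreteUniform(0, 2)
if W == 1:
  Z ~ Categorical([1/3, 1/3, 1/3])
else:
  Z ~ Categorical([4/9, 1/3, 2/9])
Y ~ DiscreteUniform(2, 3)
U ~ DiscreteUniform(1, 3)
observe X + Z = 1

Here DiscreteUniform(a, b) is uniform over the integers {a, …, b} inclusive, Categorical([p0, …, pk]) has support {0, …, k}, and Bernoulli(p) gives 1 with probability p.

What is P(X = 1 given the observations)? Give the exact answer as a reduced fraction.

P(X = 1 | obs) = 7/13

Enumerate traces; 24 have nonzero weight after conditioning:
  (W=1, X=0, Z=1, Y=2, U=1) weight 1/108
  (W=1, X=0, Z=1, Y=2, U=2) weight 1/108
  (W=1, X=0, Z=1, Y=2, U=3) weight 1/108
  (W=1, X=0, Z=1, Y=3, U=1) weight 1/108
  (W=1, X=0, Z=1, Y=3, U=2) weight 1/108
  (W=1, X=0, Z=1, Y=3, U=3) weight 1/108
  (W=1, X=1, Z=0, Y=2, U=1) weight 1/108
  (W=1, X=1, Z=0, Y=2, U=2) weight 1/108
  … 16 more
Group by X:
  weight(X=0) = 1/9
  weight(X=1) = 7/54
Total weight = 1/9 + 7/54 = 13/54
P(X=0 | obs) = 1/9 / 13/54 = 6/13
P(X=1 | obs) = 7/54 / 13/54 = 7/13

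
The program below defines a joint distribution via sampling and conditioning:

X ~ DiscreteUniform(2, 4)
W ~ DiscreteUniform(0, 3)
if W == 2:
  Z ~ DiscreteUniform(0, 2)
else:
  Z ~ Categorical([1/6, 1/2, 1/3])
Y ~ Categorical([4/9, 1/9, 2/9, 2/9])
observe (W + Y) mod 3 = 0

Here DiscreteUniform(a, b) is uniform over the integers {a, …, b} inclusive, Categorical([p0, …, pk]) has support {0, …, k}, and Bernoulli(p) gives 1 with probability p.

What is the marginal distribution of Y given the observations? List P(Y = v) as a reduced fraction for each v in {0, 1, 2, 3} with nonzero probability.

P(Y=0) = 8/15, P(Y=1) = 1/15, P(Y=2) = 2/15, P(Y=3) = 4/15

Enumerate traces; 54 have nonzero weight after conditioning:
  (X=2, W=0, Z=0, Y=0) weight 1/162
  (X=2, W=0, Z=0, Y=3) weight 1/324
  (X=2, W=0, Z=1, Y=0) weight 1/54
  (X=2, W=0, Z=1, Y=3) weight 1/108
  (X=2, W=0, Z=2, Y=0) weight 1/81
  (X=2, W=0, Z=2, Y=3) weight 1/162
  (X=2, W=1, Z=0, Y=2) weight 1/324
  (X=2, W=1, Z=1, Y=2) weight 1/108
  (X=2, W=2, Z=0, Y=1) weight 1/324
  … 45 more
Group by Y:
  weight(Y=0) = 2/9
  weight(Y=1) = 1/36
  weight(Y=2) = 1/18
  weight(Y=3) = 1/9
Total weight = 2/9 + 1/36 + 1/18 + 1/9 = 5/12
P(Y=0 | obs) = 2/9 / 5/12 = 8/15
P(Y=1 | obs) = 1/36 / 5/12 = 1/15
P(Y=2 | obs) = 1/18 / 5/12 = 2/15
P(Y=3 | obs) = 1/9 / 5/12 = 4/15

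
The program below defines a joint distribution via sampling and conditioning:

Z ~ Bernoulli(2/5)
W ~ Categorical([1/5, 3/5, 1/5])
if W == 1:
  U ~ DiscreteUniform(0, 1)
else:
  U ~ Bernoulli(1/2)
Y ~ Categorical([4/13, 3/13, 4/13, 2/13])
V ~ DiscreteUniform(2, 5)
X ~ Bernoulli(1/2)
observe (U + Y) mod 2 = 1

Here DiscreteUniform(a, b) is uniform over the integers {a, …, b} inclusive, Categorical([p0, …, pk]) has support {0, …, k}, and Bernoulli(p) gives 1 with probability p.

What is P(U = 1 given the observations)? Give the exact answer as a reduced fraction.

Enumerate traces; 192 have nonzero weight after conditioning:
  (Z=0, W=0, U=0, Y=1, V=2, X=0) weight 9/5200
  (Z=0, W=0, U=0, Y=1, V=2, X=1) weight 9/5200
  (Z=0, W=0, U=0, Y=1, V=3, X=0) weight 9/5200
  (Z=0, W=0, U=0, Y=1, V=3, X=1) weight 9/5200
  (Z=0, W=0, U=0, Y=1, V=4, X=0) weight 9/5200
  (Z=0, W=0, U=0, Y=1, V=4, X=1) weight 9/5200
  (Z=0, W=0, U=0, Y=1, V=5, X=0) weight 9/5200
  (Z=0, W=0, U=0, Y=1, V=5, X=1) weight 9/5200
  (Z=0, W=0, U=1, Y=0, V=2, X=0) weight 3/1300
  … 183 more
Group by U:
  weight(U=0) = 5/26
  weight(U=1) = 4/13
Total weight = 5/26 + 4/13 = 1/2
P(U=0 | obs) = 5/26 / 1/2 = 5/13
P(U=1 | obs) = 4/13 / 1/2 = 8/13

P(U = 1 | obs) = 8/13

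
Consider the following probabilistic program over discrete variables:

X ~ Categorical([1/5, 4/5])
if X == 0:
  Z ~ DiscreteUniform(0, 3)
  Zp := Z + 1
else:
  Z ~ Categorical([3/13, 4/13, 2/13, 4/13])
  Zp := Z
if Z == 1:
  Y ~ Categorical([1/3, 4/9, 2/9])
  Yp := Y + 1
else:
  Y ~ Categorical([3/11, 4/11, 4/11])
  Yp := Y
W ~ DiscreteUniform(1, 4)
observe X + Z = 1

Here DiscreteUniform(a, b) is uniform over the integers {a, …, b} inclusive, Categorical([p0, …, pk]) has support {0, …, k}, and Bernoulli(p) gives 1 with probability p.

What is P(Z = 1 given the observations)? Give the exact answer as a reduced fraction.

P(Z = 1 | obs) = 13/61

Enumerate traces; 24 have nonzero weight after conditioning:
  (X=0, Z=1, Y=0, W=1) weight 1/240
  (X=0, Z=1, Y=0, W=2) weight 1/240
  (X=0, Z=1, Y=0, W=3) weight 1/240
  (X=0, Z=1, Y=0, W=4) weight 1/240
  (X=0, Z=1, Y=1, W=1) weight 1/180
  (X=0, Z=1, Y=1, W=2) weight 1/180
  (X=0, Z=1, Y=1, W=3) weight 1/180
  (X=0, Z=1, Y=1, W=4) weight 1/180
  (X=1, Z=0, Y=0, W=1) weight 9/715
  … 15 more
Group by Z:
  weight(Z=0) = 12/65
  weight(Z=1) = 1/20
Total weight = 12/65 + 1/20 = 61/260
P(Z=0 | obs) = 12/65 / 61/260 = 48/61
P(Z=1 | obs) = 1/20 / 61/260 = 13/61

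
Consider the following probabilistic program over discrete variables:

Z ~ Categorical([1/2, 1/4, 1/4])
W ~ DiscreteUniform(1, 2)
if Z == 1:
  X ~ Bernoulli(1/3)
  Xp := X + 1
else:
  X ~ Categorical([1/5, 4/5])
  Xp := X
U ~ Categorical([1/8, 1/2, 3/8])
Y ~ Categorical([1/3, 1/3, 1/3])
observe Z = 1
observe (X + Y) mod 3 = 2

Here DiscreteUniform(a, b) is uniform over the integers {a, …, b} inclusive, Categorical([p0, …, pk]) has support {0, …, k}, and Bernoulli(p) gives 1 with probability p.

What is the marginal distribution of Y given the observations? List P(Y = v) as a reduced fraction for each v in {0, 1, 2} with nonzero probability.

P(Y=1) = 1/3, P(Y=2) = 2/3

Enumerate traces; 12 have nonzero weight after conditioning:
  (Z=1, W=1, X=0, U=0, Y=2) weight 1/288
  (Z=1, W=1, X=0, U=1, Y=2) weight 1/72
  (Z=1, W=1, X=0, U=2, Y=2) weight 1/96
  (Z=1, W=1, X=1, U=0, Y=1) weight 1/576
  (Z=1, W=1, X=1, U=1, Y=1) weight 1/144
  (Z=1, W=1, X=1, U=2, Y=1) weight 1/192
  (Z=1, W=2, X=0, U=0, Y=2) weight 1/288
  (Z=1, W=2, X=0, U=1, Y=2) weight 1/72
  … 4 more
Group by Y:
  weight(Y=1) = 1/36
  weight(Y=2) = 1/18
Total weight = 1/36 + 1/18 = 1/12
P(Y=1 | obs) = 1/36 / 1/12 = 1/3
P(Y=2 | obs) = 1/18 / 1/12 = 2/3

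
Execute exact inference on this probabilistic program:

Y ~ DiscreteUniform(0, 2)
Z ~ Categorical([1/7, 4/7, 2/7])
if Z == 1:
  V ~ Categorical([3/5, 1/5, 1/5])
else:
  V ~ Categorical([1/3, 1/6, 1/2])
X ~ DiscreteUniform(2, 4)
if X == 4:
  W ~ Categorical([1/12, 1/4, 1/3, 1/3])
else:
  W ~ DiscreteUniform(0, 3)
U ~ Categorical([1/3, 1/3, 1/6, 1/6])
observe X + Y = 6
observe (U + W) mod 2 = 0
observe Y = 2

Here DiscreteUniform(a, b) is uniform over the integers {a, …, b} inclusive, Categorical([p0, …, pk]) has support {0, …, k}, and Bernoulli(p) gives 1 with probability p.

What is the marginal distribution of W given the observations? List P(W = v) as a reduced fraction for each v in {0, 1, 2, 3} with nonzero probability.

P(W=0) = 1/12, P(W=1) = 1/4, P(W=2) = 1/3, P(W=3) = 1/3

Enumerate traces; 72 have nonzero weight after conditioning:
  (Y=2, Z=0, V=0, X=4, W=0, U=0) weight 1/6804
  (Y=2, Z=0, V=0, X=4, W=0, U=2) weight 1/13608
  (Y=2, Z=0, V=0, X=4, W=1, U=1) weight 1/2268
  (Y=2, Z=0, V=0, X=4, W=1, U=3) weight 1/4536
  (Y=2, Z=0, V=0, X=4, W=2, U=0) weight 1/1701
  (Y=2, Z=0, V=0, X=4, W=2, U=2) weight 1/3402
  (Y=2, Z=0, V=0, X=4, W=3, U=1) weight 1/1701
  (Y=2, Z=0, V=0, X=4, W=3, U=3) weight 1/3402
  … 64 more
Group by W:
  weight(W=0) = 1/216
  weight(W=1) = 1/72
  weight(W=2) = 1/54
  weight(W=3) = 1/54
Total weight = 1/216 + 1/72 + 1/54 + 1/54 = 1/18
P(W=0 | obs) = 1/216 / 1/18 = 1/12
P(W=1 | obs) = 1/72 / 1/18 = 1/4
P(W=2 | obs) = 1/54 / 1/18 = 1/3
P(W=3 | obs) = 1/54 / 1/18 = 1/3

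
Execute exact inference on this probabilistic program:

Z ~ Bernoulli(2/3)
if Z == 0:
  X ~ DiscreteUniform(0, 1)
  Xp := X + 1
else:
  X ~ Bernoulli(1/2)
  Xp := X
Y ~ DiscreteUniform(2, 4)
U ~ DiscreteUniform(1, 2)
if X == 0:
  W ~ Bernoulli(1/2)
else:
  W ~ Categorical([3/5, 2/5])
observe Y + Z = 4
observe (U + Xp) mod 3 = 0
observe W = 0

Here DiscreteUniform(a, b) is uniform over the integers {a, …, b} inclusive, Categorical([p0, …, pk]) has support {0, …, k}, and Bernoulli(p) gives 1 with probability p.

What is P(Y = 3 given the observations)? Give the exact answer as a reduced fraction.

P(Y = 3 | obs) = 12/23

Enumerate traces; 3 have nonzero weight after conditioning:
  (Z=0, X=0, Y=4, U=2, W=0) weight 1/72
  (Z=0, X=1, Y=4, U=1, W=0) weight 1/60
  (Z=1, X=1, Y=3, U=2, W=0) weight 1/30
Group by Y:
  weight(Y=3) = 1/30
  weight(Y=4) = 11/360
Total weight = 1/30 + 11/360 = 23/360
P(Y=3 | obs) = 1/30 / 23/360 = 12/23
P(Y=4 | obs) = 11/360 / 23/360 = 11/23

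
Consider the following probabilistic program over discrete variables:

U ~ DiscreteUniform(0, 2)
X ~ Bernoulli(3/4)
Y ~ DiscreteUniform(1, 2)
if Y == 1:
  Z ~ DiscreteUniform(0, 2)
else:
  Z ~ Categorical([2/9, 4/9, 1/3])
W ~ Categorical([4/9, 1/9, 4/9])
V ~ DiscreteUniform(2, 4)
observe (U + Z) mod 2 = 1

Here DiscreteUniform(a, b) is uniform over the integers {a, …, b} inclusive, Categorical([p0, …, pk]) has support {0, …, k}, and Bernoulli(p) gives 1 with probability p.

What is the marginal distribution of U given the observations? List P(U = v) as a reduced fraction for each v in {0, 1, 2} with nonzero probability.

P(U=0) = 7/25, P(U=1) = 11/25, P(U=2) = 7/25

Enumerate traces; 144 have nonzero weight after conditioning:
  (U=0, X=0, Y=1, Z=1, W=0, V=2) weight 1/486
  (U=0, X=0, Y=1, Z=1, W=0, V=3) weight 1/486
  (U=0, X=0, Y=1, Z=1, W=0, V=4) weight 1/486
  (U=0, X=0, Y=1, Z=1, W=1, V=2) weight 1/1944
  (U=0, X=0, Y=1, Z=1, W=1, V=3) weight 1/1944
  (U=0, X=0, Y=1, Z=1, W=1, V=4) weight 1/1944
  (U=0, X=0, Y=1, Z=1, W=2, V=2) weight 1/486
  (U=0, X=0, Y=1, Z=1, W=2, V=3) weight 1/486
  (U=1, X=0, Y=1, Z=0, W=0, V=2) weight 1/486
  (U=2, X=0, Y=1, Z=1, W=0, V=2) weight 1/486
  … 134 more
Group by U:
  weight(U=0) = 7/54
  weight(U=1) = 11/54
  weight(U=2) = 7/54
Total weight = 7/54 + 11/54 + 7/54 = 25/54
P(U=0 | obs) = 7/54 / 25/54 = 7/25
P(U=1 | obs) = 11/54 / 25/54 = 11/25
P(U=2 | obs) = 7/54 / 25/54 = 7/25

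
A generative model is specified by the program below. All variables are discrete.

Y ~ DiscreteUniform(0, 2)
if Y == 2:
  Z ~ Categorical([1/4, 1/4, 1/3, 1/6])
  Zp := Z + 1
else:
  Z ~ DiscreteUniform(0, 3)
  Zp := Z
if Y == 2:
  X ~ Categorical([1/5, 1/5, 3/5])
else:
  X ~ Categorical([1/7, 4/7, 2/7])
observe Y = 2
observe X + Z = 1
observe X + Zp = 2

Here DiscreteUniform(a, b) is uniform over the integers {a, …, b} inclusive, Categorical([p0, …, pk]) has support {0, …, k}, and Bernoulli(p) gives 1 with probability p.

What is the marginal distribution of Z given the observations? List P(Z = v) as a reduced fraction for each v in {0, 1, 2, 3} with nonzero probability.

P(Z=0) = 1/2, P(Z=1) = 1/2

Enumerate traces; 2 have nonzero weight after conditioning:
  (Y=2, Z=0, X=1) weight 1/60
  (Y=2, Z=1, X=0) weight 1/60
Group by Z:
  weight(Z=0) = 1/60
  weight(Z=1) = 1/60
Total weight = 1/60 + 1/60 = 1/30
P(Z=0 | obs) = 1/60 / 1/30 = 1/2
P(Z=1 | obs) = 1/60 / 1/30 = 1/2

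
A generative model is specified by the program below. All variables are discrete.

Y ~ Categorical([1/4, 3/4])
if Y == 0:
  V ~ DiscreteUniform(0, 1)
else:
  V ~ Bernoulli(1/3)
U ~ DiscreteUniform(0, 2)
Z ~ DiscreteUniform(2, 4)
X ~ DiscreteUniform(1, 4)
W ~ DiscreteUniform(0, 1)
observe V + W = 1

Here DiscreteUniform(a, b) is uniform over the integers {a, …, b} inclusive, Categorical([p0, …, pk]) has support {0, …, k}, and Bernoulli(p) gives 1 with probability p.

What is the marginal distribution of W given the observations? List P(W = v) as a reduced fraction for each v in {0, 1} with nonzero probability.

P(W=0) = 3/8, P(W=1) = 5/8

Enumerate traces; 144 have nonzero weight after conditioning:
  (Y=0, V=0, U=0, Z=2, X=1, W=1) weight 1/576
  (Y=0, V=0, U=0, Z=2, X=2, W=1) weight 1/576
  (Y=0, V=0, U=0, Z=2, X=3, W=1) weight 1/576
  (Y=0, V=0, U=0, Z=2, X=4, W=1) weight 1/576
  (Y=0, V=0, U=0, Z=3, X=1, W=1) weight 1/576
  (Y=0, V=0, U=0, Z=3, X=2, W=1) weight 1/576
  (Y=0, V=0, U=0, Z=3, X=3, W=1) weight 1/576
  (Y=0, V=0, U=0, Z=3, X=4, W=1) weight 1/576
  (Y=0, V=1, U=0, Z=2, X=1, W=0) weight 1/576
  … 135 more
Group by W:
  weight(W=0) = 3/16
  weight(W=1) = 5/16
Total weight = 3/16 + 5/16 = 1/2
P(W=0 | obs) = 3/16 / 1/2 = 3/8
P(W=1 | obs) = 5/16 / 1/2 = 5/8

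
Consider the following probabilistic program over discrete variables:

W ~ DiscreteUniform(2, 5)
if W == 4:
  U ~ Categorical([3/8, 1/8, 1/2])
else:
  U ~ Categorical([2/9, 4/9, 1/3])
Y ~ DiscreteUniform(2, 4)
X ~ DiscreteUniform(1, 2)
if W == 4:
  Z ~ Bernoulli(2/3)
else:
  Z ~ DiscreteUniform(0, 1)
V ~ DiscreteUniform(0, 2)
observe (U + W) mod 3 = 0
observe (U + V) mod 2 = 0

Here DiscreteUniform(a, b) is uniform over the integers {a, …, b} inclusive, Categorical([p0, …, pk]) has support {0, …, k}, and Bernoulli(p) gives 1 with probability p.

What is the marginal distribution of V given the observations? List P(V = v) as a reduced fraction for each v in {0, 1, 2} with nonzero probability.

P(V=0) = 13/42, P(V=1) = 8/21, P(V=2) = 13/42

Enumerate traces; 72 have nonzero weight after conditioning:
  (W=2, U=1, Y=2, X=1, Z=0, V=1) weight 1/324
  (W=2, U=1, Y=2, X=1, Z=1, V=1) weight 1/324
  (W=2, U=1, Y=2, X=2, Z=0, V=1) weight 1/324
  (W=2, U=1, Y=2, X=2, Z=1, V=1) weight 1/324
  (W=2, U=1, Y=3, X=1, Z=0, V=1) weight 1/324
  (W=2, U=1, Y=3, X=1, Z=1, V=1) weight 1/324
  (W=2, U=1, Y=3, X=2, Z=0, V=1) weight 1/324
  (W=2, U=1, Y=3, X=2, Z=1, V=1) weight 1/324
  (W=3, U=0, Y=2, X=1, Z=0, V=0) weight 1/648
  (W=3, U=0, Y=2, X=1, Z=0, V=2) weight 1/648
  … 62 more
Group by V:
  weight(V=0) = 13/216
  weight(V=1) = 2/27
  weight(V=2) = 13/216
Total weight = 13/216 + 2/27 + 13/216 = 7/36
P(V=0 | obs) = 13/216 / 7/36 = 13/42
P(V=1 | obs) = 2/27 / 7/36 = 8/21
P(V=2 | obs) = 13/216 / 7/36 = 13/42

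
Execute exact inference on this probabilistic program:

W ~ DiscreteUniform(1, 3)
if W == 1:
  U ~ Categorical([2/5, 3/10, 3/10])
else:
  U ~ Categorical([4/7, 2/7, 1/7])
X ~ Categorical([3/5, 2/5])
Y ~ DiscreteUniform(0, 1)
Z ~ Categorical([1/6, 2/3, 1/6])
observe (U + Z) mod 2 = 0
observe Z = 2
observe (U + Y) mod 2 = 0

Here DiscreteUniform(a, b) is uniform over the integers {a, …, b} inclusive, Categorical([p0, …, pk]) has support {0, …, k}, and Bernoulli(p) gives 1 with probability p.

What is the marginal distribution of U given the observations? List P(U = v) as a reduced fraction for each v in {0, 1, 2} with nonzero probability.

Enumerate traces; 12 have nonzero weight after conditioning:
  (W=1, U=0, X=0, Y=0, Z=2) weight 1/150
  (W=1, U=0, X=1, Y=0, Z=2) weight 1/225
  (W=1, U=2, X=0, Y=0, Z=2) weight 1/200
  (W=1, U=2, X=1, Y=0, Z=2) weight 1/300
  (W=2, U=0, X=0, Y=0, Z=2) weight 1/105
  (W=2, U=0, X=1, Y=0, Z=2) weight 2/315
  (W=2, U=2, X=0, Y=0, Z=2) weight 1/420
  (W=2, U=2, X=1, Y=0, Z=2) weight 1/630
  … 4 more
Group by U:
  weight(U=0) = 3/70
  weight(U=2) = 41/2520
Total weight = 3/70 + 41/2520 = 149/2520
P(U=0 | obs) = 3/70 / 149/2520 = 108/149
P(U=2 | obs) = 41/2520 / 149/2520 = 41/149

P(U=0) = 108/149, P(U=2) = 41/149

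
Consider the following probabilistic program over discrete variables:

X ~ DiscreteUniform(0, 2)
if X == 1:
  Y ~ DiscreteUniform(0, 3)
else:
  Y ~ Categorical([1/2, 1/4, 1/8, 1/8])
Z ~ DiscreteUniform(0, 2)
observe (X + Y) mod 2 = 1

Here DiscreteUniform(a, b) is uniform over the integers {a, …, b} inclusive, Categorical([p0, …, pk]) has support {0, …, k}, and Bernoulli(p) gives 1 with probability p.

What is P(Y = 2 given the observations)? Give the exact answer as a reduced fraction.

P(Y = 2 | obs) = 1/5

Enumerate traces; 18 have nonzero weight after conditioning:
  (X=0, Y=1, Z=0) weight 1/36
  (X=0, Y=1, Z=1) weight 1/36
  (X=0, Y=1, Z=2) weight 1/36
  (X=0, Y=3, Z=0) weight 1/72
  (X=0, Y=3, Z=1) weight 1/72
  (X=0, Y=3, Z=2) weight 1/72
  (X=1, Y=0, Z=0) weight 1/36
  (X=1, Y=0, Z=1) weight 1/36
  (X=1, Y=2, Z=0) weight 1/36
  … 9 more
Group by Y:
  weight(Y=0) = 1/12
  weight(Y=1) = 1/6
  weight(Y=2) = 1/12
  weight(Y=3) = 1/12
Total weight = 1/12 + 1/6 + 1/12 + 1/12 = 5/12
P(Y=0 | obs) = 1/12 / 5/12 = 1/5
P(Y=1 | obs) = 1/6 / 5/12 = 2/5
P(Y=2 | obs) = 1/12 / 5/12 = 1/5
P(Y=3 | obs) = 1/12 / 5/12 = 1/5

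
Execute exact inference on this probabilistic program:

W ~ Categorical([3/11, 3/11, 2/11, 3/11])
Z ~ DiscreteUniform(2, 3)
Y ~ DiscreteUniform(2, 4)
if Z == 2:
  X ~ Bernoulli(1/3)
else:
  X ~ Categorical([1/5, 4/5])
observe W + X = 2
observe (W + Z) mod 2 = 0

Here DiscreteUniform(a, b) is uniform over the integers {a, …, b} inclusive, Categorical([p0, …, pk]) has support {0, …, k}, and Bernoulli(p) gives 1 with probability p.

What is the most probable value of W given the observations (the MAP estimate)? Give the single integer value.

Enumerate traces; 6 have nonzero weight after conditioning:
  (W=1, Z=3, Y=2, X=1) weight 2/55
  (W=1, Z=3, Y=3, X=1) weight 2/55
  (W=1, Z=3, Y=4, X=1) weight 2/55
  (W=2, Z=2, Y=2, X=0) weight 2/99
  (W=2, Z=2, Y=3, X=0) weight 2/99
  (W=2, Z=2, Y=4, X=0) weight 2/99
Group by W:
  weight(W=1) = 6/55
  weight(W=2) = 2/33
Total weight = 6/55 + 2/33 = 28/165
P(W=1 | obs) = 6/55 / 28/165 = 9/14
P(W=2 | obs) = 2/33 / 28/165 = 5/14
argmax = 1

argmax_v P(W = v | obs) = 1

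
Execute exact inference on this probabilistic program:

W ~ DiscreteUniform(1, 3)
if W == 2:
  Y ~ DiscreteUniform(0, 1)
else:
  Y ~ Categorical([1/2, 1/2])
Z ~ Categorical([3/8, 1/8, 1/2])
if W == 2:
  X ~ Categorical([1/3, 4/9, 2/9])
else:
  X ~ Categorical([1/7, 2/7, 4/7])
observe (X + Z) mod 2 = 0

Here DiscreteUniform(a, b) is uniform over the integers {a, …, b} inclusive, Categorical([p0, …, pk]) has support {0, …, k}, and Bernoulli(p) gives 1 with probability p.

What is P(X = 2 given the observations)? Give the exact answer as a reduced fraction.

Enumerate traces; 30 have nonzero weight after conditioning:
  (W=1, Y=0, Z=0, X=0) weight 1/112
  (W=1, Y=0, Z=0, X=2) weight 1/28
  (W=1, Y=0, Z=1, X=1) weight 1/168
  (W=1, Y=0, Z=2, X=0) weight 1/84
  (W=1, Y=0, Z=2, X=2) weight 1/21
  (W=1, Y=1, Z=0, X=0) weight 1/112
  (W=1, Y=1, Z=0, X=2) weight 1/28
  (W=1, Y=1, Z=1, X=1) weight 1/168
  … 22 more
Group by X:
  weight(X=0) = 13/72
  weight(X=1) = 8/189
  weight(X=2) = 43/108
Total weight = 13/72 + 8/189 + 43/108 = 313/504
P(X=0 | obs) = 13/72 / 313/504 = 91/313
P(X=1 | obs) = 8/189 / 313/504 = 64/939
P(X=2 | obs) = 43/108 / 313/504 = 602/939

P(X = 2 | obs) = 602/939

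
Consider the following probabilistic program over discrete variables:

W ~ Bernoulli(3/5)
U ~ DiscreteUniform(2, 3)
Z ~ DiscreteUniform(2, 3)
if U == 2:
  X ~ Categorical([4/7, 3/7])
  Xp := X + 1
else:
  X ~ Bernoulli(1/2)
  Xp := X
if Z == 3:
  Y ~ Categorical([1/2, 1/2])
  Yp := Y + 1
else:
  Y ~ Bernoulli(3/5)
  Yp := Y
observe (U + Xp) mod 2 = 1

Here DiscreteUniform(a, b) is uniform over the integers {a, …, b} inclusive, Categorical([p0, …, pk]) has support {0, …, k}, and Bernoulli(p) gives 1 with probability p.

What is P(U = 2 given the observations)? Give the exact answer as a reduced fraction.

Enumerate traces; 16 have nonzero weight after conditioning:
  (W=0, U=2, Z=2, X=0, Y=0) weight 4/175
  (W=0, U=2, Z=2, X=0, Y=1) weight 6/175
  (W=0, U=2, Z=3, X=0, Y=0) weight 1/35
  (W=0, U=2, Z=3, X=0, Y=1) weight 1/35
  (W=0, U=3, Z=2, X=0, Y=0) weight 1/50
  (W=0, U=3, Z=2, X=0, Y=1) weight 3/100
  (W=0, U=3, Z=3, X=0, Y=0) weight 1/40
  (W=0, U=3, Z=3, X=0, Y=1) weight 1/40
  … 8 more
Group by U:
  weight(U=2) = 2/7
  weight(U=3) = 1/4
Total weight = 2/7 + 1/4 = 15/28
P(U=2 | obs) = 2/7 / 15/28 = 8/15
P(U=3 | obs) = 1/4 / 15/28 = 7/15

P(U = 2 | obs) = 8/15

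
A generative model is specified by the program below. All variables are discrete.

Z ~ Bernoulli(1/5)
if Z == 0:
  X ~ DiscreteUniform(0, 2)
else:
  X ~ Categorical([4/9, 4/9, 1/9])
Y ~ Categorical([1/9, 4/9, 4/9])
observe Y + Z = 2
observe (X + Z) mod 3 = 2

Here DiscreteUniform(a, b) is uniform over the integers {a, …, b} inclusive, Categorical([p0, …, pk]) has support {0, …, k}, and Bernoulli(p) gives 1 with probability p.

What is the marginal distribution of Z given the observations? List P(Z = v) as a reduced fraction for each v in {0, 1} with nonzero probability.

P(Z=0) = 3/4, P(Z=1) = 1/4

Enumerate traces; 2 have nonzero weight after conditioning:
  (Z=0, X=2, Y=2) weight 16/135
  (Z=1, X=1, Y=1) weight 16/405
Group by Z:
  weight(Z=0) = 16/135
  weight(Z=1) = 16/405
Total weight = 16/135 + 16/405 = 64/405
P(Z=0 | obs) = 16/135 / 64/405 = 3/4
P(Z=1 | obs) = 16/405 / 64/405 = 1/4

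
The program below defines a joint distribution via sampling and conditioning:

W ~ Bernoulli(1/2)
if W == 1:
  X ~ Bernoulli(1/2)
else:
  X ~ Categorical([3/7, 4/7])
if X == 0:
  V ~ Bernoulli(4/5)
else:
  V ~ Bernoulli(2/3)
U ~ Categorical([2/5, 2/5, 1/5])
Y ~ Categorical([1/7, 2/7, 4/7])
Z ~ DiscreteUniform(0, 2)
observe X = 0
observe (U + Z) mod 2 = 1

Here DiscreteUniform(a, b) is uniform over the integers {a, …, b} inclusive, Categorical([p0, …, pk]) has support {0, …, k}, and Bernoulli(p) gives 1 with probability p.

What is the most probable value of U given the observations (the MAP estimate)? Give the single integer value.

Enumerate traces; 48 have nonzero weight after conditioning:
  (W=0, X=0, V=0, U=0, Y=0, Z=1) weight 1/1225
  (W=0, X=0, V=0, U=0, Y=1, Z=1) weight 2/1225
  (W=0, X=0, V=0, U=0, Y=2, Z=1) weight 4/1225
  (W=0, X=0, V=0, U=1, Y=0, Z=0) weight 1/1225
  (W=0, X=0, V=0, U=1, Y=0, Z=2) weight 1/1225
  (W=0, X=0, V=0, U=1, Y=1, Z=0) weight 2/1225
  (W=0, X=0, V=0, U=1, Y=1, Z=2) weight 2/1225
  (W=0, X=0, V=0, U=1, Y=2, Z=0) weight 4/1225
  (W=0, X=0, V=0, U=2, Y=0, Z=1) weight 1/2450
  … 39 more
Group by U:
  weight(U=0) = 13/210
  weight(U=1) = 13/105
  weight(U=2) = 13/420
Total weight = 13/210 + 13/105 + 13/420 = 13/60
P(U=0 | obs) = 13/210 / 13/60 = 2/7
P(U=1 | obs) = 13/105 / 13/60 = 4/7
P(U=2 | obs) = 13/420 / 13/60 = 1/7
argmax = 1

argmax_v P(U = v | obs) = 1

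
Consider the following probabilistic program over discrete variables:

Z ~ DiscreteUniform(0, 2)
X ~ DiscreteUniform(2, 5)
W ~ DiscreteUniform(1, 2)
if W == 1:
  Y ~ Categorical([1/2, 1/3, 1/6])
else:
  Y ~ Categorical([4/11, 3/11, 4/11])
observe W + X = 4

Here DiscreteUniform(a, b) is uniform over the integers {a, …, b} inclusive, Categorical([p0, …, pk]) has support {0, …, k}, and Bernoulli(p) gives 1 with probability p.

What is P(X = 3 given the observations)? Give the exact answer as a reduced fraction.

Enumerate traces; 18 have nonzero weight after conditioning:
  (Z=0, X=2, W=2, Y=0) weight 1/66
  (Z=0, X=2, W=2, Y=1) weight 1/88
  (Z=0, X=2, W=2, Y=2) weight 1/66
  (Z=0, X=3, W=1, Y=0) weight 1/48
  (Z=0, X=3, W=1, Y=1) weight 1/72
  (Z=0, X=3, W=1, Y=2) weight 1/144
  (Z=1, X=2, W=2, Y=0) weight 1/66
  (Z=1, X=2, W=2, Y=1) weight 1/88
  … 10 more
Group by X:
  weight(X=2) = 1/8
  weight(X=3) = 1/8
Total weight = 1/8 + 1/8 = 1/4
P(X=2 | obs) = 1/8 / 1/4 = 1/2
P(X=3 | obs) = 1/8 / 1/4 = 1/2

P(X = 3 | obs) = 1/2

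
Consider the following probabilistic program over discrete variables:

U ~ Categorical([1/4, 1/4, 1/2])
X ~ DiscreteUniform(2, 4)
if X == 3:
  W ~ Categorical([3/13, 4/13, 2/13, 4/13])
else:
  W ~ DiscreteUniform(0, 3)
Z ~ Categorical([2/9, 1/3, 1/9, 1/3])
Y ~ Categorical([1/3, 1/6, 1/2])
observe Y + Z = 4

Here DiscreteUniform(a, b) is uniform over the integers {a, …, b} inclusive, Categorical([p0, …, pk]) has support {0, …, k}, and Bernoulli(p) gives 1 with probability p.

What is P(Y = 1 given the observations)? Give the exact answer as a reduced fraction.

Enumerate traces; 72 have nonzero weight after conditioning:
  (U=0, X=2, W=0, Z=2, Y=2) weight 1/864
  (U=0, X=2, W=0, Z=3, Y=1) weight 1/864
  (U=0, X=2, W=1, Z=2, Y=2) weight 1/864
  (U=0, X=2, W=1, Z=3, Y=1) weight 1/864
  (U=0, X=2, W=2, Z=2, Y=2) weight 1/864
  (U=0, X=2, W=2, Z=3, Y=1) weight 1/864
  (U=0, X=2, W=3, Z=2, Y=2) weight 1/864
  (U=0, X=2, W=3, Z=3, Y=1) weight 1/864
  … 64 more
Group by Y:
  weight(Y=1) = 1/18
  weight(Y=2) = 1/18
Total weight = 1/18 + 1/18 = 1/9
P(Y=1 | obs) = 1/18 / 1/9 = 1/2
P(Y=2 | obs) = 1/18 / 1/9 = 1/2

P(Y = 1 | obs) = 1/2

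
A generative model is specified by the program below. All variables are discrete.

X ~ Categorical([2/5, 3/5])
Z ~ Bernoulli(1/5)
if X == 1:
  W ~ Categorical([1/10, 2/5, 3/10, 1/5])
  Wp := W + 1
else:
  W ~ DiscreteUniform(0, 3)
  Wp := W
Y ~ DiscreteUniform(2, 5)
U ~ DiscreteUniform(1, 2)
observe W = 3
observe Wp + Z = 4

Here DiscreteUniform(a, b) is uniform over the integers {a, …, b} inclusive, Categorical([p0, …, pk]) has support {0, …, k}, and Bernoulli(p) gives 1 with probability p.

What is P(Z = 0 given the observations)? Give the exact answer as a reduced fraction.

Enumerate traces; 16 have nonzero weight after conditioning:
  (X=0, Z=1, W=3, Y=2, U=1) weight 1/400
  (X=0, Z=1, W=3, Y=2, U=2) weight 1/400
  (X=0, Z=1, W=3, Y=3, U=1) weight 1/400
  (X=0, Z=1, W=3, Y=3, U=2) weight 1/400
  (X=0, Z=1, W=3, Y=4, U=1) weight 1/400
  (X=0, Z=1, W=3, Y=4, U=2) weight 1/400
  (X=0, Z=1, W=3, Y=5, U=1) weight 1/400
  (X=0, Z=1, W=3, Y=5, U=2) weight 1/400
  (X=1, Z=0, W=3, Y=2, U=1) weight 3/250
  … 7 more
Group by Z:
  weight(Z=0) = 12/125
  weight(Z=1) = 1/50
Total weight = 12/125 + 1/50 = 29/250
P(Z=0 | obs) = 12/125 / 29/250 = 24/29
P(Z=1 | obs) = 1/50 / 29/250 = 5/29

P(Z = 0 | obs) = 24/29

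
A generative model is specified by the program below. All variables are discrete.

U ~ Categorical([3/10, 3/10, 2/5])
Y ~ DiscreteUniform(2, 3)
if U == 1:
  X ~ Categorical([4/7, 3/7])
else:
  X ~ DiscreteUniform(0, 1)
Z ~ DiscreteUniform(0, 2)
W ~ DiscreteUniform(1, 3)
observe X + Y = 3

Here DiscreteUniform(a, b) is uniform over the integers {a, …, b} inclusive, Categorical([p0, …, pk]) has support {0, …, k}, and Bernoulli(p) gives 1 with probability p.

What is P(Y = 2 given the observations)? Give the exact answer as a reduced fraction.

P(Y = 2 | obs) = 67/140

Enumerate traces; 54 have nonzero weight after conditioning:
  (U=0, Y=2, X=1, Z=0, W=1) weight 1/120
  (U=0, Y=2, X=1, Z=0, W=2) weight 1/120
  (U=0, Y=2, X=1, Z=0, W=3) weight 1/120
  (U=0, Y=2, X=1, Z=1, W=1) weight 1/120
  (U=0, Y=2, X=1, Z=1, W=2) weight 1/120
  (U=0, Y=2, X=1, Z=1, W=3) weight 1/120
  (U=0, Y=2, X=1, Z=2, W=1) weight 1/120
  (U=0, Y=2, X=1, Z=2, W=2) weight 1/120
  (U=0, Y=3, X=0, Z=0, W=1) weight 1/120
  … 45 more
Group by Y:
  weight(Y=2) = 67/280
  weight(Y=3) = 73/280
Total weight = 67/280 + 73/280 = 1/2
P(Y=2 | obs) = 67/280 / 1/2 = 67/140
P(Y=3 | obs) = 73/280 / 1/2 = 73/140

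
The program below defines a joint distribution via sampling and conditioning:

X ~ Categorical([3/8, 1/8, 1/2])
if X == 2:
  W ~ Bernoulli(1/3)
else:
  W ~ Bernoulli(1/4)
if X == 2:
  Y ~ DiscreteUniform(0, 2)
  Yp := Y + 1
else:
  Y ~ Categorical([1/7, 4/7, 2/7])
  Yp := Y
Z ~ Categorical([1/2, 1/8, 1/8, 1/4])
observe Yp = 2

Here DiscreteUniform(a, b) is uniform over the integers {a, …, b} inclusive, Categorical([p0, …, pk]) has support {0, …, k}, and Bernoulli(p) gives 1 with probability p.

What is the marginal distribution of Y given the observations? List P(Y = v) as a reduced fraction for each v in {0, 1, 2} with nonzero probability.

P(Y=1) = 7/13, P(Y=2) = 6/13

Enumerate traces; 24 have nonzero weight after conditioning:
  (X=0, W=0, Y=2, Z=0) weight 9/224
  (X=0, W=0, Y=2, Z=1) weight 9/896
  (X=0, W=0, Y=2, Z=2) weight 9/896
  (X=0, W=0, Y=2, Z=3) weight 9/448
  (X=0, W=1, Y=2, Z=0) weight 3/224
  (X=0, W=1, Y=2, Z=1) weight 3/896
  (X=0, W=1, Y=2, Z=2) weight 3/896
  (X=0, W=1, Y=2, Z=3) weight 3/448
  (X=2, W=0, Y=1, Z=0) weight 1/18
  … 15 more
Group by Y:
  weight(Y=1) = 1/6
  weight(Y=2) = 1/7
Total weight = 1/6 + 1/7 = 13/42
P(Y=1 | obs) = 1/6 / 13/42 = 7/13
P(Y=2 | obs) = 1/7 / 13/42 = 6/13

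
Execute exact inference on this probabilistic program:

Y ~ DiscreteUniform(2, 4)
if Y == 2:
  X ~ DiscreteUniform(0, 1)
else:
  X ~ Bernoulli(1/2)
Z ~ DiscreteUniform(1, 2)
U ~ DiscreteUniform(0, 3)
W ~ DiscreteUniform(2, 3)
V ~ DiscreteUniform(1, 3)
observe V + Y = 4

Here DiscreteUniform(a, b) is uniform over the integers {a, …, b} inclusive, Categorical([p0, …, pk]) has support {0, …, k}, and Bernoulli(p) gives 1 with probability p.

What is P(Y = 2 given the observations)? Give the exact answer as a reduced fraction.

Enumerate traces; 64 have nonzero weight after conditioning:
  (Y=2, X=0, Z=1, U=0, W=2, V=2) weight 1/288
  (Y=2, X=0, Z=1, U=0, W=3, V=2) weight 1/288
  (Y=2, X=0, Z=1, U=1, W=2, V=2) weight 1/288
  (Y=2, X=0, Z=1, U=1, W=3, V=2) weight 1/288
  (Y=2, X=0, Z=1, U=2, W=2, V=2) weight 1/288
  (Y=2, X=0, Z=1, U=2, W=3, V=2) weight 1/288
  (Y=2, X=0, Z=1, U=3, W=2, V=2) weight 1/288
  (Y=2, X=0, Z=1, U=3, W=3, V=2) weight 1/288
  (Y=3, X=0, Z=1, U=0, W=2, V=1) weight 1/288
  … 55 more
Group by Y:
  weight(Y=2) = 1/9
  weight(Y=3) = 1/9
Total weight = 1/9 + 1/9 = 2/9
P(Y=2 | obs) = 1/9 / 2/9 = 1/2
P(Y=3 | obs) = 1/9 / 2/9 = 1/2

P(Y = 2 | obs) = 1/2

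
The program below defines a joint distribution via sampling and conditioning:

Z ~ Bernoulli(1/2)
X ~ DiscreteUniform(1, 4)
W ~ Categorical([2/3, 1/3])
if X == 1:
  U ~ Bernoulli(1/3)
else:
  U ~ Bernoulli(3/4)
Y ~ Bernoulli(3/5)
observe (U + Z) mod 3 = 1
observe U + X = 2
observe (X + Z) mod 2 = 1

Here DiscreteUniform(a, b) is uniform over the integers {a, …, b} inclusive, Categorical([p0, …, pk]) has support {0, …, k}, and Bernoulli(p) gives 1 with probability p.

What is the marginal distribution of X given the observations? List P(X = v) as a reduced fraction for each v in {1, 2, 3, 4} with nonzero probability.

Enumerate traces; 8 have nonzero weight after conditioning:
  (Z=0, X=1, W=0, U=1, Y=0) weight 1/90
  (Z=0, X=1, W=0, U=1, Y=1) weight 1/60
  (Z=0, X=1, W=1, U=1, Y=0) weight 1/180
  (Z=0, X=1, W=1, U=1, Y=1) weight 1/120
  (Z=1, X=2, W=0, U=0, Y=0) weight 1/120
  (Z=1, X=2, W=0, U=0, Y=1) weight 1/80
  (Z=1, X=2, W=1, U=0, Y=0) weight 1/240
  (Z=1, X=2, W=1, U=0, Y=1) weight 1/160
Group by X:
  weight(X=1) = 1/24
  weight(X=2) = 1/32
Total weight = 1/24 + 1/32 = 7/96
P(X=1 | obs) = 1/24 / 7/96 = 4/7
P(X=2 | obs) = 1/32 / 7/96 = 3/7

P(X=1) = 4/7, P(X=2) = 3/7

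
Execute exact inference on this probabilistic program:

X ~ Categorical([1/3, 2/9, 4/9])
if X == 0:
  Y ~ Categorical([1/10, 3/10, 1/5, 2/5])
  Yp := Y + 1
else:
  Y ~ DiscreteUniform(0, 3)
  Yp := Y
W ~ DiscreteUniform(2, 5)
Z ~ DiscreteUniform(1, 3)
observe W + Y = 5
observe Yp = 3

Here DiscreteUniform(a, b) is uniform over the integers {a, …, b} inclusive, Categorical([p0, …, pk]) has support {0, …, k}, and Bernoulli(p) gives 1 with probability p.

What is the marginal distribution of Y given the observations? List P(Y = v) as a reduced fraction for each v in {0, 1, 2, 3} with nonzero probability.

P(Y=2) = 2/7, P(Y=3) = 5/7

Enumerate traces; 9 have nonzero weight after conditioning:
  (X=0, Y=2, W=3, Z=1) weight 1/180
  (X=0, Y=2, W=3, Z=2) weight 1/180
  (X=0, Y=2, W=3, Z=3) weight 1/180
  (X=1, Y=3, W=2, Z=1) weight 1/216
  (X=1, Y=3, W=2, Z=2) weight 1/216
  (X=1, Y=3, W=2, Z=3) weight 1/216
  (X=2, Y=3, W=2, Z=1) weight 1/108
  (X=2, Y=3, W=2, Z=2) weight 1/108
  … 1 more
Group by Y:
  weight(Y=2) = 1/60
  weight(Y=3) = 1/24
Total weight = 1/60 + 1/24 = 7/120
P(Y=2 | obs) = 1/60 / 7/120 = 2/7
P(Y=3 | obs) = 1/24 / 7/120 = 5/7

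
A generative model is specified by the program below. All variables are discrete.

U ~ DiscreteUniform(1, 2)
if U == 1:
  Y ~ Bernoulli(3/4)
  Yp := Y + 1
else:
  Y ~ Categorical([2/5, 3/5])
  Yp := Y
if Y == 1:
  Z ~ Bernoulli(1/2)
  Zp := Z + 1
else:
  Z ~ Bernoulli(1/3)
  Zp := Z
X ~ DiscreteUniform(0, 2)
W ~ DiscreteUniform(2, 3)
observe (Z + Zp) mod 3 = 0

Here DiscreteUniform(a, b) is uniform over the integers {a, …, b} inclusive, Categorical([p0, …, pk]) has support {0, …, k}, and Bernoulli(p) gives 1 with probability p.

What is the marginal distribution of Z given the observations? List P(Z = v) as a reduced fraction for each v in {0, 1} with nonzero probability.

P(Z=0) = 52/133, P(Z=1) = 81/133

Enumerate traces; 24 have nonzero weight after conditioning:
  (U=1, Y=0, Z=0, X=0, W=2) weight 1/72
  (U=1, Y=0, Z=0, X=0, W=3) weight 1/72
  (U=1, Y=0, Z=0, X=1, W=2) weight 1/72
  (U=1, Y=0, Z=0, X=1, W=3) weight 1/72
  (U=1, Y=0, Z=0, X=2, W=2) weight 1/72
  (U=1, Y=0, Z=0, X=2, W=3) weight 1/72
  (U=1, Y=1, Z=1, X=0, W=2) weight 1/32
  (U=1, Y=1, Z=1, X=0, W=3) weight 1/32
  … 16 more
Group by Z:
  weight(Z=0) = 13/60
  weight(Z=1) = 27/80
Total weight = 13/60 + 27/80 = 133/240
P(Z=0 | obs) = 13/60 / 133/240 = 52/133
P(Z=1 | obs) = 27/80 / 133/240 = 81/133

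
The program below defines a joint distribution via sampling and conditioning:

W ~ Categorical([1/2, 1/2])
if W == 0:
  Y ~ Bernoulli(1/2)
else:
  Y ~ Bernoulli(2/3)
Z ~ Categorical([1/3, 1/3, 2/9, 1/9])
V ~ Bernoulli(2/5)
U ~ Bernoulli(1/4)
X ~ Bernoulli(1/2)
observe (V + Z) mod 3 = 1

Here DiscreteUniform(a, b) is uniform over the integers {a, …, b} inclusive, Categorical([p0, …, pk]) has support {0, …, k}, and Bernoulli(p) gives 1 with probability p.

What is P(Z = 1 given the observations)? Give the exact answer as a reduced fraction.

P(Z = 1 | obs) = 9/17

Enumerate traces; 48 have nonzero weight after conditioning:
  (W=0, Y=0, Z=0, V=1, U=0, X=0) weight 1/80
  (W=0, Y=0, Z=0, V=1, U=0, X=1) weight 1/80
  (W=0, Y=0, Z=0, V=1, U=1, X=0) weight 1/240
  (W=0, Y=0, Z=0, V=1, U=1, X=1) weight 1/240
  (W=0, Y=0, Z=1, V=0, U=0, X=0) weight 3/160
  (W=0, Y=0, Z=1, V=0, U=0, X=1) weight 3/160
  (W=0, Y=0, Z=1, V=0, U=1, X=0) weight 1/160
  (W=0, Y=0, Z=1, V=0, U=1, X=1) weight 1/160
  (W=0, Y=0, Z=3, V=1, U=0, X=0) weight 1/240
  … 39 more
Group by Z:
  weight(Z=0) = 2/15
  weight(Z=1) = 1/5
  weight(Z=3) = 2/45
Total weight = 2/15 + 1/5 + 2/45 = 17/45
P(Z=0 | obs) = 2/15 / 17/45 = 6/17
P(Z=1 | obs) = 1/5 / 17/45 = 9/17
P(Z=3 | obs) = 2/45 / 17/45 = 2/17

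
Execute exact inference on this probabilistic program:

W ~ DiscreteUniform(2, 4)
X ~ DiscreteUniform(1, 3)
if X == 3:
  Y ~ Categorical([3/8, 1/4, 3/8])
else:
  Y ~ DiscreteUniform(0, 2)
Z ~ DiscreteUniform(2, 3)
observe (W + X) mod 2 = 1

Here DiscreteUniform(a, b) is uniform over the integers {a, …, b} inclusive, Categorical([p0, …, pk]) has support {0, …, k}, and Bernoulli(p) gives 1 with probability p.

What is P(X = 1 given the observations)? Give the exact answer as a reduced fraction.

Enumerate traces; 30 have nonzero weight after conditioning:
  (W=2, X=1, Y=0, Z=2) weight 1/54
  (W=2, X=1, Y=0, Z=3) weight 1/54
  (W=2, X=1, Y=1, Z=2) weight 1/54
  (W=2, X=1, Y=1, Z=3) weight 1/54
  (W=2, X=1, Y=2, Z=2) weight 1/54
  (W=2, X=1, Y=2, Z=3) weight 1/54
  (W=2, X=3, Y=0, Z=2) weight 1/48
  (W=2, X=3, Y=0, Z=3) weight 1/48
  (W=3, X=2, Y=0, Z=2) weight 1/54
  … 21 more
Group by X:
  weight(X=1) = 2/9
  weight(X=2) = 1/9
  weight(X=3) = 2/9
Total weight = 2/9 + 1/9 + 2/9 = 5/9
P(X=1 | obs) = 2/9 / 5/9 = 2/5
P(X=2 | obs) = 1/9 / 5/9 = 1/5
P(X=3 | obs) = 2/9 / 5/9 = 2/5

P(X = 1 | obs) = 2/5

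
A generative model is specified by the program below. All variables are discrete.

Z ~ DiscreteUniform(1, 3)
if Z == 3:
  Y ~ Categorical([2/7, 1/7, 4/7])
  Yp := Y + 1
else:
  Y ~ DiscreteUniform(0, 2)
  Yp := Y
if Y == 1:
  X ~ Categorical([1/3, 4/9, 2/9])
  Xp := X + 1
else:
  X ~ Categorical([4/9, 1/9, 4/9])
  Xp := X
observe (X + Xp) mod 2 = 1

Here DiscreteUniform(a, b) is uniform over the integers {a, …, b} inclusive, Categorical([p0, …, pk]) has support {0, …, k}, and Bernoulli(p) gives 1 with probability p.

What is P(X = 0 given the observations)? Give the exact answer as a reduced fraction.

Enumerate traces; 9 have nonzero weight after conditioning:
  (Z=1, Y=1, X=0) weight 1/27
  (Z=1, Y=1, X=1) weight 4/81
  (Z=1, Y=1, X=2) weight 2/81
  (Z=2, Y=1, X=0) weight 1/27
  (Z=2, Y=1, X=1) weight 4/81
  (Z=2, Y=1, X=2) weight 2/81
  (Z=3, Y=1, X=0) weight 1/63
  (Z=3, Y=1, X=1) weight 4/189
  … 1 more
Group by X:
  weight(X=0) = 17/189
  weight(X=1) = 68/567
  weight(X=2) = 34/567
Total weight = 17/189 + 68/567 + 34/567 = 17/63
P(X=0 | obs) = 17/189 / 17/63 = 1/3
P(X=1 | obs) = 68/567 / 17/63 = 4/9
P(X=2 | obs) = 34/567 / 17/63 = 2/9

P(X = 0 | obs) = 1/3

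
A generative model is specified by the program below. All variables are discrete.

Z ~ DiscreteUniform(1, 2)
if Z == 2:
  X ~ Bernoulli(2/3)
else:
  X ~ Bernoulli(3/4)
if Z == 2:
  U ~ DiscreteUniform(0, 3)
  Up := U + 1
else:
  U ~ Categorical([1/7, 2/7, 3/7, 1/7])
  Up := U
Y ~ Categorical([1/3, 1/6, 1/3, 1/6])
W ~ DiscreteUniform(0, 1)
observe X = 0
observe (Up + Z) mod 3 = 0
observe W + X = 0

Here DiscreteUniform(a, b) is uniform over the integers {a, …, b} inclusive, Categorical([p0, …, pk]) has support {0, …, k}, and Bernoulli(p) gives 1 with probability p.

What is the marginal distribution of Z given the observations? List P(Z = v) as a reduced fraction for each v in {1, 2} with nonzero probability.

Enumerate traces; 12 have nonzero weight after conditioning:
  (Z=1, X=0, U=2, Y=0, W=0) weight 1/112
  (Z=1, X=0, U=2, Y=1, W=0) weight 1/224
  (Z=1, X=0, U=2, Y=2, W=0) weight 1/112
  (Z=1, X=0, U=2, Y=3, W=0) weight 1/224
  (Z=2, X=0, U=0, Y=0, W=0) weight 1/144
  (Z=2, X=0, U=0, Y=1, W=0) weight 1/288
  (Z=2, X=0, U=0, Y=2, W=0) weight 1/144
  (Z=2, X=0, U=0, Y=3, W=0) weight 1/288
  … 4 more
Group by Z:
  weight(Z=1) = 3/112
  weight(Z=2) = 1/24
Total weight = 3/112 + 1/24 = 23/336
P(Z=1 | obs) = 3/112 / 23/336 = 9/23
P(Z=2 | obs) = 1/24 / 23/336 = 14/23

P(Z=1) = 9/23, P(Z=2) = 14/23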